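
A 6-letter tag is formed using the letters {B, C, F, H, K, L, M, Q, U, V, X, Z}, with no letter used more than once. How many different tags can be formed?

665280

Choose and order 6 of the 12 symbols: the first letter has 12 options, the next 11, and so on down to 7.
That product is 12 × 11 × 10 × 9 × 8 × 7 = 665280.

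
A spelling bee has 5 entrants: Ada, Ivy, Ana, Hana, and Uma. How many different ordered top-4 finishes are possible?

This is an ordered selection of 4 from 5: P(5,4).
That gives 5 × 4 × 3 × 2 = 120.

120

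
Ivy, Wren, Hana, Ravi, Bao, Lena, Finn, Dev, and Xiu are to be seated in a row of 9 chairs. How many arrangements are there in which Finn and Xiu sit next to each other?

Treat {Finn, Xiu} as a single unit. There are 8 units to order, and the pair itself can be ordered 2 ways.
So the count is 2·(8)! = 80640.

80640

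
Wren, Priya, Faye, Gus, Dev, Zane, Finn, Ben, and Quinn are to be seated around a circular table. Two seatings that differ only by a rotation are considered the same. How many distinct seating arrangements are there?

Fix one person's seat to break rotational symmetry; the remaining 8 people can be arranged in (8)! = 40320 ways.

40320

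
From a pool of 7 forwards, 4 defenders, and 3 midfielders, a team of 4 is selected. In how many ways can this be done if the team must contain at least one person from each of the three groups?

With no constraint there are C(14,4) = 1001 possible selections.
Subtract selections that omit an entire group: no forwards → C(7,4) = 35; no defenders → C(10,4) = 210; no midfielders → C(11,4) = 330.
Add back selections omitting two groups (i.e. drawn from a single group): C(7,4) + C(4,4) + C(3,4) = 36.
By inclusion–exclusion: 1001 − 575 + 36 = 462.

462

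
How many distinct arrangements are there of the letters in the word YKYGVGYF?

3360

The 8 letters of YKYGVGYF have repeats: G appearing twice and Y appearing 3 times.
The number of distinct arrangements is 8!/(3!·2!) = 40320/12 = 3360.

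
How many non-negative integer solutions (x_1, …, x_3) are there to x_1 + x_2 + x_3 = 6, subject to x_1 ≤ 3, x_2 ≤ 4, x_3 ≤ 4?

By stars and bars, unrestricted non-negative solutions to x_1+…+x_3 = 6 number C(6+2,2) = 28.
Subtract solutions that violate a single cap (substitute x_i' = x_i − (cap_i+1)): x_1 ≥ 4 gives C(4,2) = 6; x_2 ≥ 5 gives C(3,2) = 3; x_3 ≥ 5 gives C(3,2) = 3. Together 12.
No two caps can be exceeded simultaneously, so the pair terms are all 0.
By inclusion–exclusion the count is 28 − 12 + 0 = 16.

16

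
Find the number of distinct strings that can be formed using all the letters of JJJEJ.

Letter multiplicities in JJJEJ: E×1, J×4.
The number of distinct arrangements is 5!/(4!) = 120/24 = 5.

5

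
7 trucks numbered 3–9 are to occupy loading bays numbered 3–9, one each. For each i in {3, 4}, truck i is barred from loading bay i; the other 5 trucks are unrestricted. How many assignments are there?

Let Aᵢ (for i ∈ {3, 4}) be the placements that put truck i in its forbidden loading bay. Any j of these fix j positions, leaving (7−j)! ways to fill the rest, and there are C(2,j) ways to pick which j.
By inclusion–exclusion, the number of valid placements is Σ_{j=0}^{2} (−1)^j C(2,j)·(7−j)!.
Computing: 5040 − 1440 + 120 = 3720.

3720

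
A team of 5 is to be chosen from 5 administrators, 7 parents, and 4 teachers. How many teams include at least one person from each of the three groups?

Unrestricted: C(16,5) = 4368 ways to pick any 5 of the 16.
Subtract selections that omit an entire group: no administrators → C(11,5) = 462; no parents → C(9,5) = 126; no teachers → C(12,5) = 792.
Add back selections omitting two groups (i.e. drawn from a single group): C(5,5) + C(7,5) + C(4,5) = 22.
By inclusion–exclusion: 4368 − 1380 + 22 = 3010.

3010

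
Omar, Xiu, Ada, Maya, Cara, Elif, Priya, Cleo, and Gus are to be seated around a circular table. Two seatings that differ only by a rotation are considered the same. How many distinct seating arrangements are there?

Fix one person's seat to break rotational symmetry; the remaining 8 people can be arranged in (8)! = 40320 ways.

40320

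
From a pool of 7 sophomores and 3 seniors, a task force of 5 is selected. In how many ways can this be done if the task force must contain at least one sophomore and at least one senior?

Unrestricted: C(10,5) = 252 ways to pick any 5 of the 10.
Subtract selections that omit an entire group: no sophomores → C(3,5) = 0; no seniors → C(7,5) = 21.
Both groups omitted at once is impossible, so 252 − 21 = 231.

231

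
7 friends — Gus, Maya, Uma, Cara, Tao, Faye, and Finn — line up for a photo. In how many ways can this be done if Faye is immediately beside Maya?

Place the 5 others and the Faye-Maya pair as 6 objects in a line; the pair has 2 internal arrangements.
So the count is 2·(6)! = 1440.

1440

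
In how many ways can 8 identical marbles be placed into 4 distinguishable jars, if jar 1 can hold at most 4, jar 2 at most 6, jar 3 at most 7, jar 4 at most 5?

By stars and bars, unrestricted non-negative solutions to x_1+…+x_4 = 8 number C(8+3,3) = 165.
Subtract solutions that violate a single cap (substitute x_i' = x_i − (cap_i+1)): x_1 ≥ 5 gives C(6,3) = 20; x_2 ≥ 7 gives C(4,3) = 4; x_3 ≥ 8 gives C(3,3) = 1; x_4 ≥ 6 gives C(5,3) = 10. Together 35.
No two caps can be exceeded simultaneously, so the pair terms are all 0.
By inclusion–exclusion the count is 165 − 35 + 0 = 130.

130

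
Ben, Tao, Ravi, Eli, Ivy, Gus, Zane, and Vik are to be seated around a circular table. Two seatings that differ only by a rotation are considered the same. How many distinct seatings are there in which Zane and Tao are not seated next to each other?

All circular seatings of 8 people number (7)! = 5040.
Seatings with Zane beside Tao: treat them as a block with 2 internal orders, giving 2 × (6)! = 1440.
Subtracting, 5040 − 1440 = 3600.

3600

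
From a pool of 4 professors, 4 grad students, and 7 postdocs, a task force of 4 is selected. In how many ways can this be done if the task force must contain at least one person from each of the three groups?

672

Total 4-person selections from all 15: C(15,4) = 1365.
Subtract selections that omit an entire group: no professors → C(11,4) = 330; no grad students → C(11,4) = 330; no postdocs → C(8,4) = 70.
Add back selections omitting two groups (i.e. drawn from a single group): C(4,4) + C(4,4) + C(7,4) = 37.
By inclusion–exclusion: 1365 − 730 + 37 = 672.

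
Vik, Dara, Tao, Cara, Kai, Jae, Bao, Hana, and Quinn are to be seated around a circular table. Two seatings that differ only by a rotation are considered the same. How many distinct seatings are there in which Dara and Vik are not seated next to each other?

30240

Without the restriction there are (8)! = 40320 seatings.
Seatings with Dara beside Vik: treat them as a block with 2 internal orders, giving 2 × (7)! = 10080.
Subtracting, 40320 − 10080 = 30240.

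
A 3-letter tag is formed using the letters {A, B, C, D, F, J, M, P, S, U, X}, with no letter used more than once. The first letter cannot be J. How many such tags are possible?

900

The first letter has 11−1 = 10 choices (anything except J).
The remaining 2 letters are filled from the other 10 symbols without repetition: 10 × 9 = 90.
Total: 10 × 90 = 900.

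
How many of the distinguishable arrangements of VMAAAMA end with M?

With the last slot taken by M, it remains to arrange the other 6 letters (VAAAMA).
Those 6 letters have A appearing 4 times, giving (6)!/(4!) = 30.

30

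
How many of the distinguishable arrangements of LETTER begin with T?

Fix T in the first position and arrange the remaining 5 letters.
Those 5 letters have E appearing twice, giving (5)!/(2!) = 60.

60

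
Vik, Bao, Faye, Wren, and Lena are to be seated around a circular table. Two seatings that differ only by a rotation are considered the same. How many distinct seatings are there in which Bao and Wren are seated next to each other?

Glue Bao and Wren into a block (2 internal orders). Seating 4 units around a circle gives (3)! arrangements.
So 2 × (3)! = 2 × 6 = 12.

12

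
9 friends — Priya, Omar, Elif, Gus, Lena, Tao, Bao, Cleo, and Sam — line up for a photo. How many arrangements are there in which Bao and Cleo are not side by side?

Of the 9! = 362880 arrangements, those with Bao and Cleo adjacent number 2 × 8! = 80640 (treat the pair as a block with 2 internal orders).
Complementary counting: 362880 − 80640 = 282240.

282240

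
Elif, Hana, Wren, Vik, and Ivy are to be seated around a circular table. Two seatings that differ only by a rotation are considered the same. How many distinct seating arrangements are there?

24

Around a circle, 5 distinct people have 5!/5 = (4)! = 24 rotationally distinct seatings.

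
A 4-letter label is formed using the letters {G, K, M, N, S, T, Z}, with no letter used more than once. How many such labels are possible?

840

Choose and order 4 of the 7 symbols: the first letter has 7 options, the next 6, then 5, 4.
That product is 7 × 6 × 5 × 4 = 840.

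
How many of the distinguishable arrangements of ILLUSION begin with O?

Fix O in the first position and arrange the remaining 7 letters.
Those 7 letters have I appearing twice and L appearing twice, giving (7)!/(2!·2!) = 1260.

1260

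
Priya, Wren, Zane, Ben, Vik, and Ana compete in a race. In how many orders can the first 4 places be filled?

This is an ordered selection of 4 from 6: P(6,4).
That gives 6 × 5 × 4 × 3 = 360.

360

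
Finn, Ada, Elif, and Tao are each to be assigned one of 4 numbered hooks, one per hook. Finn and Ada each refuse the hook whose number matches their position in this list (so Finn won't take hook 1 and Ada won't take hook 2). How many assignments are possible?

Let Aᵢ (for i ∈ {1, 2}) be the placements that put person i in their forbidden hook. Any j of these fix j positions, leaving (4−j)! ways to fill the rest, and there are C(2,j) ways to pick which j.
By inclusion–exclusion, the number of valid placements is Σ_{j=0}^{2} (−1)^j C(2,j)·(4−j)!.
Computing: 24 − 12 + 2 = 14.

14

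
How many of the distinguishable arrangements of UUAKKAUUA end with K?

280

Fix K in the last position and arrange the remaining 8 letters.
Those 8 letters have A appearing 3 times and U appearing 4 times, giving (8)!/(4!·3!) = 280.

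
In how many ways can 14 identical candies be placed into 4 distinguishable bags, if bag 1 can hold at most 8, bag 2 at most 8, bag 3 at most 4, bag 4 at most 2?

90

Ignoring the caps, the number of non-negative solutions to x_1+…+x_4 = 14 is C(17,3) = 680.
Subtract solutions that violate a single cap (substitute x_i' = x_i − (cap_i+1)): x_1 ≥ 9 gives C(8,3) = 56; x_2 ≥ 9 gives C(8,3) = 56; x_3 ≥ 5 gives C(12,3) = 220; x_4 ≥ 3 gives C(14,3) = 364. Together 696.
Add back pairs where two caps are both exceeded: 0 + 1 + 10 + 1 + 10 + 84 = 106.
By inclusion–exclusion the count is 680 − 696 + 106 = 90.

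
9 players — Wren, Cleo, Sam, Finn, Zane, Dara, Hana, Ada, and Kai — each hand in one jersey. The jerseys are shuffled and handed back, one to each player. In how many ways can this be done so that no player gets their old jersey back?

Count assignments avoiding every fixed point. For any j of the 9 players fixed to their old jersey, the other 9−j can be arranged in (9−j)! ways.
By inclusion–exclusion this is Σ_{j=0}^{9} (−1)^j C(9,j)·(9−j)!.
Computing: 362880 − 362880 + 181440 − 60480 + 15120 − 3024 + 504 − 72 + 9 − 1 = 133496.

133496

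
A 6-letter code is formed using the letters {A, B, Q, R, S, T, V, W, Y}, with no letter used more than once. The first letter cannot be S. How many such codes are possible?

The first letter has 9−1 = 8 choices (anything except S).
The remaining 5 letters are filled from the other 8 symbols without repetition: 8 × 7 × 6 × 5 × 4 = 6720.
Total: 8 × 6720 = 53760.

53760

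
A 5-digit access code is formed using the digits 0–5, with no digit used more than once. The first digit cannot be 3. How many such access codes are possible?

The first digit has 6−1 = 5 choices (anything except 3).
The remaining 4 digits are filled from the other 5 symbols without repetition: 5 × 4 × 3 × 2 = 120.
Total: 5 × 120 = 600.

600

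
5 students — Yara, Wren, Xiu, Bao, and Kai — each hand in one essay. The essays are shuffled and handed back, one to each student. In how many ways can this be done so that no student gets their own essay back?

Let Aᵢ be the assignments in which student i gets their own essay. We want the size of the complement of A₁∪…∪A_5.
By inclusion–exclusion this is Σ_{j=0}^{5} (−1)^j C(5,j)·(5−j)!.
Computing: 120 − 120 + 60 − 20 + 5 − 1 = 44.

44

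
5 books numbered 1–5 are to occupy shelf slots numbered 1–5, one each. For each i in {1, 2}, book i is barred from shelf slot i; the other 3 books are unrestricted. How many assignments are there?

78

Let Aᵢ (for i ∈ {1, 2}) be the placements that put book i in its forbidden shelf slot. Any j of these fix j positions, leaving (5−j)! ways to fill the rest, and there are C(2,j) ways to pick which j.
By inclusion–exclusion, the number of valid placements is Σ_{j=0}^{2} (−1)^j C(2,j)·(5−j)!.
Computing: 120 − 48 + 6 = 78.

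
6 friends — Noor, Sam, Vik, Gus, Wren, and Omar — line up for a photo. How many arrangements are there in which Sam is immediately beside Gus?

Place the 4 others and the Sam-Gus pair as 5 objects in a line; the pair has 2 internal arrangements.
So the count is 2·(5)! = 240.

240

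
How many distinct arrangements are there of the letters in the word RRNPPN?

90

Letter multiplicities in RRNPPN: N×2, P×2, R×2.
Dividing 6! = 720 by 2!·2!·2! = 8 for the repeated letters gives 90.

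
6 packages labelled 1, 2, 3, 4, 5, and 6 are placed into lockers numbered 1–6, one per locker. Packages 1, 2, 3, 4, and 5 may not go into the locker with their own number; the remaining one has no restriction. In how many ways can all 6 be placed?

309

Let Aᵢ (for 1 ≤ i ≤ 5) be the placements that put package i in its forbidden locker. Any j of these fix j positions, leaving (6−j)! ways to fill the rest, and there are C(5,j) ways to pick which j.
By inclusion–exclusion, the number of valid placements is Σ_{j=0}^{5} (−1)^j C(5,j)·(6−j)!.
Computing: 720 − 600 + 240 − 60 + 10 − 1 = 309.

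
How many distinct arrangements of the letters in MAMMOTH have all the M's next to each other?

Treat the 3 copies of M as a single block. The multiset to arrange is then {MMM, A, H, O, T}, 5 items in all.
All 5 items are distinct, so there are (5)! = 120 arrangements.

120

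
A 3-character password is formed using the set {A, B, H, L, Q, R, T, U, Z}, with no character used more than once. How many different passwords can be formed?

This is a permutation of 3 out of 9: P(9,3) = 9!/6!.
9 × 8 × 7 = 504.

504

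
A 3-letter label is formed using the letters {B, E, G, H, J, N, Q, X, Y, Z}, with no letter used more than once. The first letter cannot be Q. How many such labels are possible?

648

The first letter has 10−1 = 9 choices (anything except Q).
The remaining 2 letters are filled from the other 9 symbols without repetition: 9 × 8 = 72.
Total: 9 × 72 = 648.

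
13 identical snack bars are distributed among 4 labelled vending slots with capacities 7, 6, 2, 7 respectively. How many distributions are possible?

By stars and bars, unrestricted non-negative solutions to x_1+…+x_4 = 13 number C(13+3,3) = 560.
Subtract solutions that violate a single cap (substitute x_i' = x_i − (cap_i+1)): x_1 ≥ 8 gives C(8,3) = 56; x_2 ≥ 7 gives C(9,3) = 84; x_3 ≥ 3 gives C(13,3) = 286; x_4 ≥ 8 gives C(8,3) = 56. Together 482.
Add back pairs where two caps are both exceeded: 0 + 10 + 0 + 20 + 0 + 10 = 40.
By inclusion–exclusion the count is 560 − 482 + 40 = 118.

118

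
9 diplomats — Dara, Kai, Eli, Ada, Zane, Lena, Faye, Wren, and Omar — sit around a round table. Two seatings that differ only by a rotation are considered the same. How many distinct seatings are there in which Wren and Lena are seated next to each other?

Glue Wren and Lena into a block (2 internal orders). Seating 8 units around a circle gives (7)! arrangements.
So 2 × (7)! = 2 × 5040 = 10080.

10080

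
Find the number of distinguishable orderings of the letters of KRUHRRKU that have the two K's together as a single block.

420

Treat the 2 copies of K as a single block. The multiset to arrange is then {KK, H, R, R, R, U, U}, 7 items in all.
That gives (7)!/(3!·2!) = 420 arrangements.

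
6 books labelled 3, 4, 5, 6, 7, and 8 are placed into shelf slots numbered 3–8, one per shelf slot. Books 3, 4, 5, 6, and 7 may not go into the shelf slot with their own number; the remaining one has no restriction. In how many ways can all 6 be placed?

309

Let Aᵢ (for 3 ≤ i ≤ 7) be the placements that put book i in its forbidden shelf slot. Any j of these fix j positions, leaving (6−j)! ways to fill the rest, and there are C(5,j) ways to pick which j.
By inclusion–exclusion, the number of valid placements is Σ_{j=0}^{5} (−1)^j C(5,j)·(6−j)!.
Computing: 720 − 600 + 240 − 60 + 10 − 1 = 309.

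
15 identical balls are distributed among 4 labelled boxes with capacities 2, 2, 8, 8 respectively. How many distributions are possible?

36

Ignoring the caps, the number of non-negative solutions to x_1+…+x_4 = 15 is C(18,3) = 816.
Subtract solutions that violate a single cap (substitute x_i' = x_i − (cap_i+1)): x_1 ≥ 3 gives C(15,3) = 455; x_2 ≥ 3 gives C(15,3) = 455; x_3 ≥ 9 gives C(9,3) = 84; x_4 ≥ 9 gives C(9,3) = 84. Together 1078.
Add back pairs where two caps are both exceeded: 220 + 20 + 20 + 20 + 20 + 0 = 300.
Subtract triples: 1 + 1 + 0 + 0 = 2.
By inclusion–exclusion the count is 816 − 1078 + 300 − 2 = 36.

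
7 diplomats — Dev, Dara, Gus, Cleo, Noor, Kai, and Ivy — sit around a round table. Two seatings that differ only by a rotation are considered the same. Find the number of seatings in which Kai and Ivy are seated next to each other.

Glue Kai and Ivy into a block (2 internal orders). Seating 6 units around a circle gives (5)! arrangements.
So 2 × (5)! = 2 × 120 = 240.

240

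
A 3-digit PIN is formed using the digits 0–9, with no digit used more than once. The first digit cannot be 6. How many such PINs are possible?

The first digit has 10−1 = 9 choices (anything except 6).
The remaining 2 digits are filled from the other 9 symbols without repetition: 9 × 8 = 72.
Total: 9 × 72 = 648.

648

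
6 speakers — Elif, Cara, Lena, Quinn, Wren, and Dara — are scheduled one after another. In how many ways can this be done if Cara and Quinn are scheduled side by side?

Glue Cara and Quinn into one block (2 internal orders), leaving 5 units to arrange in a row.
So the count is 2·(5)! = 240.

240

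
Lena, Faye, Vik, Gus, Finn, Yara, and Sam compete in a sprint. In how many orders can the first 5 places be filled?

This is an ordered selection of 5 from 7: P(7,5).
That gives 7 × 6 × 5 × 4 × 3 = 2520.

2520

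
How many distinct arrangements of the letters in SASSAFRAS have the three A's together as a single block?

210

Treat the 3 copies of A as a single block. The multiset to arrange is then {AAA, F, R, S, S, S, S}, 7 items in all.
That gives (7)!/(4!) = 210 arrangements.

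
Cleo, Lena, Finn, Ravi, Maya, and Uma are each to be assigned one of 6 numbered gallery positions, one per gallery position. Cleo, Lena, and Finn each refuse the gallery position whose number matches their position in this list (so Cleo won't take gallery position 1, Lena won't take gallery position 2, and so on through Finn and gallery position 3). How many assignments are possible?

426

Let Aᵢ (for i ∈ {1, 2, 3}) be the placements that put person i in their forbidden gallery position. Any j of these fix j positions, leaving (6−j)! ways to fill the rest, and there are C(3,j) ways to pick which j.
By inclusion–exclusion, the number of valid placements is Σ_{j=0}^{3} (−1)^j C(3,j)·(6−j)!.
Computing: 720 − 360 + 72 − 6 = 426.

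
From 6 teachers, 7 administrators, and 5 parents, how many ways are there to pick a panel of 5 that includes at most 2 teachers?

Split by how many teachers are chosen (0 through 2).
Sum: C(6,0)·C(12,5) + C(6,1)·C(12,4) + C(6,2)·C(12,3) = 792 + 2970 + 3300 = 7062.

7062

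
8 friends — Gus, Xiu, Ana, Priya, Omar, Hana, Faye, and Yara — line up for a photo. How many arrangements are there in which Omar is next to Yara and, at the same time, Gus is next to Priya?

2880

Treat {Omar,Yara} as one block (2 orders) and {Gus,Priya} as another (2 orders).
That leaves 6 units to arrange: 2 × 2 × 6! = 4 × 720 = 2880.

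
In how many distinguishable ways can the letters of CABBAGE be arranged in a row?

Letter multiplicities in CABBAGE: A×2, B×2, C×1, E×1, G×1.
So there are 7! / (2!·2!) = 1260 distinguishable arrangements.

1260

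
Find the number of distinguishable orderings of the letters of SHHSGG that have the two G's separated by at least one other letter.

60

There are 6!/(2!·2!·2!) = 90 arrangements of SHHSGG in total.
If the two G's are adjacent, glue them into one block, leaving 5 items to arrange: (5)!/(2!·2!) = 30 ways.
Hence 90 − 30 = 60.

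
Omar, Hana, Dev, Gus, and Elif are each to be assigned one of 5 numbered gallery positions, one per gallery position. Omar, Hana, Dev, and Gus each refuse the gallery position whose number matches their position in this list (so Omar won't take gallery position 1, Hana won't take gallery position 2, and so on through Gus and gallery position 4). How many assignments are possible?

Let Aᵢ (for 1 ≤ i ≤ 4) be the placements that put person i in their forbidden gallery position. Any j of these fix j positions, leaving (5−j)! ways to fill the rest, and there are C(4,j) ways to pick which j.
By inclusion–exclusion, the number of valid placements is Σ_{j=0}^{4} (−1)^j C(4,j)·(5−j)!.
Computing: 120 − 96 + 36 − 8 + 1 = 53.

53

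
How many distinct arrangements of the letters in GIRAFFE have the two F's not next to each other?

1800

Total arrangements of GIRAFFE: 7!/(2!) = 2520.
If the two F's are adjacent, glue them into one block, leaving 6 items to arrange: (6)! = 720 ways.
Subtracting, 2520 − 720 = 1800 arrangements keep the F's apart.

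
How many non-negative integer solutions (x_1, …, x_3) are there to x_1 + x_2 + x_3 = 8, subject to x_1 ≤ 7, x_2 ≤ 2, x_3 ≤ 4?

Ignoring the caps, the number of non-negative solutions to x_1+…+x_3 = 8 is C(10,2) = 45.
Subtract solutions that violate a single cap (substitute x_i' = x_i − (cap_i+1)): x_1 ≥ 8 gives C(2,2) = 1; x_2 ≥ 3 gives C(7,2) = 21; x_3 ≥ 5 gives C(5,2) = 10. Together 32.
Add back pairs where two caps are both exceeded: 0 + 0 + 1 = 1.
By inclusion–exclusion the count is 45 − 32 + 1 = 14.

14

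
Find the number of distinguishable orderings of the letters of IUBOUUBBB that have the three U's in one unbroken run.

Treat the 3 copies of U as a single block. The multiset to arrange is then {UUU, B, B, B, B, I, O}, 7 items in all.
That gives (7)!/(4!) = 210 arrangements.

210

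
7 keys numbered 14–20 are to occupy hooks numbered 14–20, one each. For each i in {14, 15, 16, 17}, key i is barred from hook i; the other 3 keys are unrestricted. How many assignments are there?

2790

Let Aᵢ (for 14 ≤ i ≤ 17) be the placements that put key i in its forbidden hook. Any j of these fix j positions, leaving (7−j)! ways to fill the rest, and there are C(4,j) ways to pick which j.
By inclusion–exclusion, the number of valid placements is Σ_{j=0}^{4} (−1)^j C(4,j)·(7−j)!.
Computing: 5040 − 2880 + 720 − 96 + 6 = 2790.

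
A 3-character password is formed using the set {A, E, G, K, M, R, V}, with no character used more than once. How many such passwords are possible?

With no repetition, fill the 3 characters in order: 7 choices, then 6, down to 5.
That product is 7 × 6 × 5 = 210.

210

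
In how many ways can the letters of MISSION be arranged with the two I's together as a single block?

360

Treat the 2 copies of I as a single block. The multiset to arrange is then {II, M, N, O, S, S}, 6 items in all.
That gives (6)!/(2!) = 360 arrangements.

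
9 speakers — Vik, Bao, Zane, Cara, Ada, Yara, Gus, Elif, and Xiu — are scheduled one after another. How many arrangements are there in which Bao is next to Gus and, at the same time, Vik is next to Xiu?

20160

Treat {Bao,Gus} as one block (2 orders) and {Vik,Xiu} as another (2 orders).
That leaves 7 units to arrange: 2 × 2 × 7! = 4 × 5040 = 20160.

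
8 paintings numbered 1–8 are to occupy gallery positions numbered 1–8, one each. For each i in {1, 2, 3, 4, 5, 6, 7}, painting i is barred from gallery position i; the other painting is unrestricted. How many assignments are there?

Let Aᵢ (for 1 ≤ i ≤ 7) be the placements that put painting i in its forbidden gallery position. Any j of these fix j positions, leaving (8−j)! ways to fill the rest, and there are C(7,j) ways to pick which j.
By inclusion–exclusion, the number of valid placements is Σ_{j=0}^{7} (−1)^j C(7,j)·(8−j)!.
Computing: 40320 − 35280 + 15120 − 4200 + 840 − 126 + 14 − 1 = 16687.

16687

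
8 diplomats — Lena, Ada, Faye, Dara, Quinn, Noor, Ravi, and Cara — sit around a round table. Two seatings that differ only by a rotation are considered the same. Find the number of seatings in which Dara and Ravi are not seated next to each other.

All circular seatings of 8 people number (7)! = 5040.
Seatings with Dara beside Ravi: treat them as a block with 2 internal orders, giving 2 × (6)! = 1440.
Subtracting, 5040 − 1440 = 3600.

3600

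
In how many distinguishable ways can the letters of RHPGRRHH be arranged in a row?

Letter multiplicities in RHPGRRHH: G×1, H×3, P×1, R×3.
So there are 8! / (3!·3!) = 1120 distinguishable arrangements.

1120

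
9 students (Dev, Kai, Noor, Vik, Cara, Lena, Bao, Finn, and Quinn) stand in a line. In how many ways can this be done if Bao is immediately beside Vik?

80640

Treat {Bao, Vik} as a single unit. There are 8 units to order, and the pair itself can be ordered 2 ways.
So the count is 2·(8)! = 80640.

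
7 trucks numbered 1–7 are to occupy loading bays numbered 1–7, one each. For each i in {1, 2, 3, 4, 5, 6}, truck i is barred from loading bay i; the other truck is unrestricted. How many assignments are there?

2119

Let Aᵢ (for 1 ≤ i ≤ 6) be the placements that put truck i in its forbidden loading bay. Any j of these fix j positions, leaving (7−j)! ways to fill the rest, and there are C(6,j) ways to pick which j.
By inclusion–exclusion, the number of valid placements is Σ_{j=0}^{6} (−1)^j C(6,j)·(7−j)!.
Computing: 5040 − 4320 + 1800 − 480 + 90 − 12 + 1 = 2119.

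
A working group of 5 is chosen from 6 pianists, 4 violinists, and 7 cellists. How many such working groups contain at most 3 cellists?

5817

Split by how many cellists are chosen (0 through 3).
Sum: C(7,0)·C(10,5) + C(7,1)·C(10,4) + C(7,2)·C(10,3) + C(7,3)·C(10,2) = 252 + 1470 + 2520 + 1575 = 5817.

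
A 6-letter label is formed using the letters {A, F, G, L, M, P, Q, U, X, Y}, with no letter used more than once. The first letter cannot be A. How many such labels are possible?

The first letter has 10−1 = 9 choices (anything except A).
The remaining 5 letters are filled from the other 9 symbols without repetition: 9 × 8 × 7 × 6 × 5 = 15120.
Total: 9 × 15120 = 136080.

136080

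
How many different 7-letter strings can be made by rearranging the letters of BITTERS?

2520

The 7 letters of BITTERS have repeats: T appearing twice.
Dividing 7! = 5040 by 2! = 2 for the repeated letters gives 2520.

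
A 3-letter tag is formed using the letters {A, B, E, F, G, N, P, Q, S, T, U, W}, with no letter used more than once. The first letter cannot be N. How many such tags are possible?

1210

The first letter has 12−1 = 11 choices (anything except N).
The remaining 2 letters are filled from the other 11 symbols without repetition: 11 × 10 = 110.
Total: 11 × 110 = 1210.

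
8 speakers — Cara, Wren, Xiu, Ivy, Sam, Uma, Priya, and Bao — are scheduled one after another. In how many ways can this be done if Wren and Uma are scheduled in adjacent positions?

Glue Wren and Uma into one block (2 internal orders), leaving 7 units to arrange in a row.
So the count is 2·(7)! = 10080.

10080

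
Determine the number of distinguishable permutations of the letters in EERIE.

The 5 letters of EERIE have repeats: E appearing 3 times.
The number of distinct arrangements is 5!/(3!) = 120/6 = 20.

20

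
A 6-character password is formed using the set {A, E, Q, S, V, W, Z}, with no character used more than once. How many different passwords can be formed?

5040

This is a permutation of 6 out of 7: P(7,6) = 7!/1!.
That product is 7 × 6 × 5 × 4 × 3 × 2 = 5040.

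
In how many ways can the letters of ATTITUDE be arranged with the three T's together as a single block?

720

Treat the 3 copies of T as a single block. The multiset to arrange is then {TTT, A, D, E, I, U}, 6 items in all.
All 6 items are distinct, so there are (6)! = 720 arrangements.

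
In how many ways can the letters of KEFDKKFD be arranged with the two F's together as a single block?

420

Treat the 2 copies of F as a single block. The multiset to arrange is then {FF, D, D, E, K, K, K}, 7 items in all.
That gives (7)!/(3!·2!) = 420 arrangements.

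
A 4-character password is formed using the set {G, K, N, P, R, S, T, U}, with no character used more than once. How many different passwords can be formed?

1680

This is a permutation of 4 out of 8: P(8,4) = 8!/4!.
8 × 7 × 6 × 5 = 1680.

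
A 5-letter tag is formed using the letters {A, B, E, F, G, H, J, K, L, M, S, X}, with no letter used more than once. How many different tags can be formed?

This is a permutation of 5 out of 12: P(12,5) = 12!/7!.
12 × 11 × 10 × 9 × 8 = 95040.

95040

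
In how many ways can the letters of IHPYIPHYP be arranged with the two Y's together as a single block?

Treat the 2 copies of Y as a single block. The multiset to arrange is then {YY, H, H, I, I, P, P, P}, 8 items in all.
That gives (8)!/(3!·2!·2!) = 1680 arrangements.

1680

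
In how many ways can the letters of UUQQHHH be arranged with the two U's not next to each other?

There are 7!/(3!·2!·2!) = 210 arrangements of UUQQHHH in total.
If the two U's are adjacent, glue them into one block, leaving 6 items to arrange: (6)!/(3!·2!) = 60 ways.
Subtracting, 210 − 60 = 150 arrangements keep the U's apart.

150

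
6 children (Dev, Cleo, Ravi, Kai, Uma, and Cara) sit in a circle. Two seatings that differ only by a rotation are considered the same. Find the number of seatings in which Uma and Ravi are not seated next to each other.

72

All circular seatings of 6 people number (5)! = 120.
Those with Uma next to Ravi: fuse the pair into one unit and seat 5 units around a circle — 2·(4)! = 48.
Subtracting, 120 − 48 = 72.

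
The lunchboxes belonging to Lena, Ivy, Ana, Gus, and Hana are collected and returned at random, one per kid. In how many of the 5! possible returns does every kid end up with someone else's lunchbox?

44

Let Aᵢ be the assignments in which kid i gets their own lunchbox. We want the size of the complement of A₁∪…∪A_5.
By inclusion–exclusion this is Σ_{j=0}^{5} (−1)^j C(5,j)·(5−j)!.
Computing: 120 − 120 + 60 − 20 + 5 − 1 = 44.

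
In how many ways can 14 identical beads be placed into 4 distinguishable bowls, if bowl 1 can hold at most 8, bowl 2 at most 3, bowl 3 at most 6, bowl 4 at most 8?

190

Without the upper bounds there are C(17,3) = 680 ways to split 14 among 4 bowls.
Subtract solutions that violate a single cap (substitute x_i' = x_i − (cap_i+1)): x_1 ≥ 9 gives C(8,3) = 56; x_2 ≥ 4 gives C(13,3) = 286; x_3 ≥ 7 gives C(10,3) = 120; x_4 ≥ 9 gives C(8,3) = 56. Together 518.
Add back pairs where two caps are both exceeded: 4 + 0 + 0 + 20 + 4 + 0 = 28.
By inclusion–exclusion the count is 680 − 518 + 28 = 190.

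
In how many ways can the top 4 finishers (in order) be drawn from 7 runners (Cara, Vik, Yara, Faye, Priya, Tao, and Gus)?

This is an ordered selection of 4 from 7: P(7,4).
That gives 7 × 6 × 5 × 4 = 840.

840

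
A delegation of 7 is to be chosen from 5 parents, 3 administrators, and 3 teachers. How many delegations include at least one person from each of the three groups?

314

Total 7-person selections from all 11: C(11,7) = 330.
Subtract selections that omit an entire group: no parents → C(6,7) = 0; no administrators → C(8,7) = 8; no teachers → C(8,7) = 8.
Add back selections omitting two groups (i.e. drawn from a single group): C(5,7) + C(3,7) + C(3,7) = 0.
By inclusion–exclusion: 330 − 16 + 0 = 314.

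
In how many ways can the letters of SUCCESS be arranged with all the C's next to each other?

Treat the 2 copies of C as a single block. The multiset to arrange is then {CC, E, S, S, S, U}, 6 items in all.
That gives (6)!/(3!) = 120 arrangements.

120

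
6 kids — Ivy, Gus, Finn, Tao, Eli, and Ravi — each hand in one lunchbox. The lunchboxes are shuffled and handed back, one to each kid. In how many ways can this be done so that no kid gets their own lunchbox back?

265

Count assignments avoiding every fixed point. For any j of the 6 kids fixed to their own lunchbox, the other 6−j can be arranged in (6−j)! ways.
By inclusion–exclusion this is Σ_{j=0}^{6} (−1)^j C(6,j)·(6−j)!.
Computing: 720 − 720 + 360 − 120 + 30 − 6 + 1 = 265.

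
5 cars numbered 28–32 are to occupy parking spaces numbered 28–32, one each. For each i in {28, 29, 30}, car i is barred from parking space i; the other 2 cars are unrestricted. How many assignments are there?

64

Let Aᵢ (for i ∈ {28, 29, 30}) be the placements that put car i in its forbidden parking space. Any j of these fix j positions, leaving (5−j)! ways to fill the rest, and there are C(3,j) ways to pick which j.
By inclusion–exclusion, the number of valid placements is Σ_{j=0}^{3} (−1)^j C(3,j)·(5−j)!.
Computing: 120 − 72 + 18 − 2 = 64.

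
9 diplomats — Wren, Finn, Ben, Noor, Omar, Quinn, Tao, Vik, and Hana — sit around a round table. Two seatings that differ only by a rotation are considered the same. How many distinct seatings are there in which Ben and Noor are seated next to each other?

Glue Ben and Noor into a block (2 internal orders). Seating 8 units around a circle gives (7)! arrangements.
So 2 × (7)! = 2 × 5040 = 10080.

10080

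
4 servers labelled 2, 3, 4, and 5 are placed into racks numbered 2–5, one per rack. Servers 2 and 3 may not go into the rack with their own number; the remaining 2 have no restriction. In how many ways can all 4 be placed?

Let Aᵢ (for i ∈ {2, 3}) be the placements that put server i in its forbidden rack. Any j of these fix j positions, leaving (4−j)! ways to fill the rest, and there are C(2,j) ways to pick which j.
By inclusion–exclusion, the number of valid placements is Σ_{j=0}^{2} (−1)^j C(2,j)·(4−j)!.
Computing: 24 − 12 + 2 = 14.

14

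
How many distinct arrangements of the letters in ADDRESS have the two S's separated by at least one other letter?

900

There are 7!/(2!·2!) = 1260 arrangements of ADDRESS in total.
If the two S's are adjacent, glue them into one block, leaving 6 items to arrange: (6)!/(2!) = 360 ways.
Subtracting, 1260 − 360 = 900 arrangements keep the S's apart.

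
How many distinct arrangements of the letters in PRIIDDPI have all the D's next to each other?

420

Treat the 2 copies of D as a single block. The multiset to arrange is then {DD, I, I, I, P, P, R}, 7 items in all.
That gives (7)!/(3!·2!) = 420 arrangements.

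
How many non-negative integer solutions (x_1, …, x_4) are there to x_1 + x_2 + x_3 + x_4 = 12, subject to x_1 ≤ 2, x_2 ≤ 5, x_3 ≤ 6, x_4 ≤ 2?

18

Ignoring the caps, the number of non-negative solutions to x_1+…+x_4 = 12 is C(15,3) = 455.
Subtract solutions that violate a single cap (substitute x_i' = x_i − (cap_i+1)): x_1 ≥ 3 gives C(12,3) = 220; x_2 ≥ 6 gives C(9,3) = 84; x_3 ≥ 7 gives C(8,3) = 56; x_4 ≥ 3 gives C(12,3) = 220. Together 580.
Add back pairs where two caps are both exceeded: 20 + 10 + 84 + 0 + 20 + 10 = 144.
Subtract triples: 0 + 1 + 0 + 0 = 1.
By inclusion–exclusion the count is 455 − 580 + 144 − 1 = 18.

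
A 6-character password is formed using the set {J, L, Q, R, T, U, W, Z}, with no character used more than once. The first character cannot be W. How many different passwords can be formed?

17640

The first character has 8−1 = 7 choices (anything except W).
The remaining 5 characters are filled from the other 7 symbols without repetition: 7 × 6 × 5 × 4 × 3 = 2520.
Total: 7 × 2520 = 17640.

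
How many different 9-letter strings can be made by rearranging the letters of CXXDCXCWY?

10080

CXXDCXCWY has 9 letters with C appearing 3 times and X appearing 3 times.
Dividing 9! = 362880 by 3!·3! = 36 for the repeated letters gives 10080.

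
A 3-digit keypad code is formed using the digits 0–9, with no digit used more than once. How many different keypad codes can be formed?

Choose and order 3 of the 10 symbols: the first digit has 10 options, the next 9, then 8.
10 × 9 × 8 = 720.

720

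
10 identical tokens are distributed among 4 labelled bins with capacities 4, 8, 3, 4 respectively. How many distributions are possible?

Ignoring the caps, the number of non-negative solutions to x_1+…+x_4 = 10 is C(13,3) = 286.
Subtract solutions that violate a single cap (substitute x_i' = x_i − (cap_i+1)): x_1 ≥ 5 gives C(8,3) = 56; x_2 ≥ 9 gives C(4,3) = 4; x_3 ≥ 4 gives C(9,3) = 84; x_4 ≥ 5 gives C(8,3) = 56. Together 200.
Add back pairs where two caps are both exceeded: 0 + 4 + 1 + 0 + 0 + 4 = 9.
By inclusion–exclusion the count is 286 − 200 + 9 = 95.

95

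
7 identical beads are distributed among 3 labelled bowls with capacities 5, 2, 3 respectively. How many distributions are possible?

9

Ignoring the caps, the number of non-negative solutions to x_1+…+x_3 = 7 is C(9,2) = 36.
Subtract solutions that violate a single cap (substitute x_i' = x_i − (cap_i+1)): x_1 ≥ 6 gives C(3,2) = 3; x_2 ≥ 3 gives C(6,2) = 15; x_3 ≥ 4 gives C(5,2) = 10. Together 28.
Add back pairs where two caps are both exceeded: 0 + 0 + 1 = 1.
By inclusion–exclusion the count is 36 − 28 + 1 = 9.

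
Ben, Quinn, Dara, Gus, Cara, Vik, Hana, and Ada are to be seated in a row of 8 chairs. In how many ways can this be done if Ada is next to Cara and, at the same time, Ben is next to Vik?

Treat {Ada,Cara} as one block (2 orders) and {Ben,Vik} as another (2 orders).
That leaves 6 units to arrange: 2 × 2 × 6! = 4 × 720 = 2880.

2880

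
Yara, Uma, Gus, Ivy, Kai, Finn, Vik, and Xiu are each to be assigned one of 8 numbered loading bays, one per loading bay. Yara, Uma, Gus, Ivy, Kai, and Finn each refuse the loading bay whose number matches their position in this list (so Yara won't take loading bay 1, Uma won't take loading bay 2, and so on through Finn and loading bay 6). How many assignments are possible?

Let Aᵢ (for 1 ≤ i ≤ 6) be the placements that put person i in their forbidden loading bay. Any j of these fix j positions, leaving (8−j)! ways to fill the rest, and there are C(6,j) ways to pick which j.
By inclusion–exclusion, the number of valid placements is Σ_{j=0}^{6} (−1)^j C(6,j)·(8−j)!.
Computing: 40320 − 30240 + 10800 − 2400 + 360 − 36 + 2 = 18806.

18806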